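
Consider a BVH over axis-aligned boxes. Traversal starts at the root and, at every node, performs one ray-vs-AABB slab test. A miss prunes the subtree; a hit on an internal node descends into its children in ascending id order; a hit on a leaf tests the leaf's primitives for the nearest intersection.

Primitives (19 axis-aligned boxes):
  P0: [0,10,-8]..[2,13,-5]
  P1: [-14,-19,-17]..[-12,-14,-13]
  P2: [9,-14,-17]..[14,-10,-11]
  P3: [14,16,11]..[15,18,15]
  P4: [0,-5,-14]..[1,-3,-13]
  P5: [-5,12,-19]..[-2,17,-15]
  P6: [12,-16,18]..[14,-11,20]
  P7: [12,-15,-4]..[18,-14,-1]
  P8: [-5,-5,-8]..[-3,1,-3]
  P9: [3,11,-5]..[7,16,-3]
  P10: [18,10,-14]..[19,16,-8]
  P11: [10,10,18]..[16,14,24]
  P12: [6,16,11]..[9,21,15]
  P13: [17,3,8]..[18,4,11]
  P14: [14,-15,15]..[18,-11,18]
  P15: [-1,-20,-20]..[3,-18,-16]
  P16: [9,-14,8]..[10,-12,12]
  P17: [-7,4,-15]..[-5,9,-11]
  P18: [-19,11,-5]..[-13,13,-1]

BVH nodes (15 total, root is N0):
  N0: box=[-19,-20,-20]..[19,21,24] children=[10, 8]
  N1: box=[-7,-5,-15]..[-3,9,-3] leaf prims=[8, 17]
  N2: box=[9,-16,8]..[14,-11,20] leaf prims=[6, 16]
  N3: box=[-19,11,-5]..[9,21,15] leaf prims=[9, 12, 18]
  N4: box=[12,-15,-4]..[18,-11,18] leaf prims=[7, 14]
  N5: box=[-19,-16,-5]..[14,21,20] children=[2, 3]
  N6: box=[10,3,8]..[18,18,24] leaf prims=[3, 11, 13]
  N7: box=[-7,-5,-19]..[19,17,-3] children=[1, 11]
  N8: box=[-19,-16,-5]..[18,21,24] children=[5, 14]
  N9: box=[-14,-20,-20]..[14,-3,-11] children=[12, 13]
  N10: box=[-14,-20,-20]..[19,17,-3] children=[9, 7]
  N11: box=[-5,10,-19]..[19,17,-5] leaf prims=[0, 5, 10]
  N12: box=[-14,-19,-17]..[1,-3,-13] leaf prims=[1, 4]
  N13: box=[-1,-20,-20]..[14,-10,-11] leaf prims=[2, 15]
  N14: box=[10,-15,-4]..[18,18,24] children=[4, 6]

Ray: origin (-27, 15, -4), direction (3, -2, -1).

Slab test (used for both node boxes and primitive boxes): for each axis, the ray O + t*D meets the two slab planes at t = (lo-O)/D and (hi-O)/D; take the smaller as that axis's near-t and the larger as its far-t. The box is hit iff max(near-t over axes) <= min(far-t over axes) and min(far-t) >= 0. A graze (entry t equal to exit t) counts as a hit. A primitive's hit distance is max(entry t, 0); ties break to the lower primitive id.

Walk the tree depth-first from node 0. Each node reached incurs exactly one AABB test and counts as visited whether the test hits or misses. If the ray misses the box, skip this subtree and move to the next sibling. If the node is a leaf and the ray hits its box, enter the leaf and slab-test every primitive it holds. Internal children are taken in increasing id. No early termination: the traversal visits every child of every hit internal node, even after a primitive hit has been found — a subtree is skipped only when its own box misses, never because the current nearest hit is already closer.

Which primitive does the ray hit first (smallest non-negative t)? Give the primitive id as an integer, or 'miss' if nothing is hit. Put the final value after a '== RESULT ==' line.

Trace the traversal:
N0 x:[8/3,46/3] y:[-3,35/2] z:[-28,16] -> hit [8/3,46/3], descend [8, 10]
  N8 x:[8/3,15] y:[-3,31/2] z:[-28,1] -> miss, prune
  N10 x:[13/3,46/3] y:[-1,35/2] z:[-1,16] -> hit [13/3,46/3], descend [7, 9]
    N7 x:[20/3,46/3] y:[-1,10] z:[-1,15] -> hit [20/3,10], descend [1, 11]
      N1 x:[20/3,8] y:[3,10] z:[-1,11] -> hit [20/3,8] leaf, test {P8(miss), P17(miss)}
      N11 x:[22/3,46/3] y:[-1,5/2] z:[1,15] -> miss, prune
    N9 x:[13/3,41/3] y:[9,35/2] z:[7,16] -> hit [9,41/3], descend [12, 13]
      N12 x:[13/3,28/3] y:[9,17] z:[9,13] -> hit [9,28/3] leaf, test {P1(miss), P4@t=9}
      N13 x:[26/3,41/3] y:[25/2,35/2] z:[7,16] -> hit [25/2,41/3] leaf, test {P2@t=25/2, P15(miss)}

order=[0, 8, 10, 7, 1, 11, 9, 12, 13]  |boxes|=9  |leaves|=3  hit=P4

== RESULT ==
4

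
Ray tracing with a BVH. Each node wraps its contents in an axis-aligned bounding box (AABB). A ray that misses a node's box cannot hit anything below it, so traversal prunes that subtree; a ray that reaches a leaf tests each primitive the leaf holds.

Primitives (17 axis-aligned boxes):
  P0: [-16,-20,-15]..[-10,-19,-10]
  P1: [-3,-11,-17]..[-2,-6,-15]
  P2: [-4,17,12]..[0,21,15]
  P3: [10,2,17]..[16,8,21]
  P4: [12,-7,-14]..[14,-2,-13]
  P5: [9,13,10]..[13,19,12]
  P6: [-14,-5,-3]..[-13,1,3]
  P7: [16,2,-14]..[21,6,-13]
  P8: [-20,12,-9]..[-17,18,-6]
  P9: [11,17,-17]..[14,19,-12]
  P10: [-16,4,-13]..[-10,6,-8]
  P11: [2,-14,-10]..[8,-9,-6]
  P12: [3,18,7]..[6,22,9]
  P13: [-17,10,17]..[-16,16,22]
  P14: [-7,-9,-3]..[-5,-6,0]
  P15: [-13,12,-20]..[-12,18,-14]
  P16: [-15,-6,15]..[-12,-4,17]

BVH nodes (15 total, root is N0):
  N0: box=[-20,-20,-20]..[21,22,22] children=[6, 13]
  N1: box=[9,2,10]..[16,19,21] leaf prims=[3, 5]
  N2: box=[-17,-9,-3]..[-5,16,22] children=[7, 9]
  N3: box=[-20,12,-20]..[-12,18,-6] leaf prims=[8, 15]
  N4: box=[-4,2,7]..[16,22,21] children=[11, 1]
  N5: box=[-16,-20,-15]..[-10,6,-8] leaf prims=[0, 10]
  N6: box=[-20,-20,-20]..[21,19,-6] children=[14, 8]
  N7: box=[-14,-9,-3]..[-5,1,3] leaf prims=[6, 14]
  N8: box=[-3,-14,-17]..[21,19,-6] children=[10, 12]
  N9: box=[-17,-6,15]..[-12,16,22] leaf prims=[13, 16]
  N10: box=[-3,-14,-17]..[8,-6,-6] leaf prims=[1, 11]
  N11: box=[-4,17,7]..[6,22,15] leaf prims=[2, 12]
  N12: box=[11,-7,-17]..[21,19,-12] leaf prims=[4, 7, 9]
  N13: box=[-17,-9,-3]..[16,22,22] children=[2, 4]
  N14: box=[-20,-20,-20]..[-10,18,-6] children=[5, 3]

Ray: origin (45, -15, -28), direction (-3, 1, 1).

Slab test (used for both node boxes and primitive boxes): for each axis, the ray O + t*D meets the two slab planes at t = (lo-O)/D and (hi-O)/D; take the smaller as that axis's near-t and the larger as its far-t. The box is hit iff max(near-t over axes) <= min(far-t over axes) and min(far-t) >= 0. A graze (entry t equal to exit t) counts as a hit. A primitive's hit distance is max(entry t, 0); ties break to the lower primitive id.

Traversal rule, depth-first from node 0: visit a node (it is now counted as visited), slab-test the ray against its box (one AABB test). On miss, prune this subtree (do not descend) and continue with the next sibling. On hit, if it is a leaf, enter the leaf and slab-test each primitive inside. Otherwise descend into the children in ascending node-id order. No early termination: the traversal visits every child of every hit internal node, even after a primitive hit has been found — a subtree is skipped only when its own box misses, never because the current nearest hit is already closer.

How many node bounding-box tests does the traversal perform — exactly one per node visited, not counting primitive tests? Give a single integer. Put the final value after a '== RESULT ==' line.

Walk:
N0 x:[8,65/3] y:[-5,37] z:[8,50] -> hit [8,65/3], descend [6, 13]
  N6 x:[8,65/3] y:[-5,34] z:[8,22] -> hit [8,65/3], descend [8, 14]
    N8 x:[8,16] y:[1,34] z:[11,22] -> hit [11,16], descend [10, 12]
      N10 x:[37/3,16] y:[1,9] z:[11,22] -> miss, prune
      N12 x:[8,34/3] y:[8,34] z:[11,16] -> hit [11,34/3] leaf, test {P4(miss), P7(miss), P9(miss)}
    N14 x:[55/3,65/3] y:[-5,33] z:[8,22] -> hit [55/3,65/3], descend [3, 5]
      N3 x:[19,65/3] y:[27,33] z:[8,22] -> miss, prune
      N5 x:[55/3,61/3] y:[-5,21] z:[13,20] -> hit [55/3,20] leaf, test {P0(miss), P10@t=19}
  N13 x:[29/3,62/3] y:[6,37] z:[25,50] -> miss, prune

9 AABB tests over nodes [0, 6, 8, 10, 12, 14, 3, 5, 13]; 2 leaves entered; closest P10.

== RESULT ==
9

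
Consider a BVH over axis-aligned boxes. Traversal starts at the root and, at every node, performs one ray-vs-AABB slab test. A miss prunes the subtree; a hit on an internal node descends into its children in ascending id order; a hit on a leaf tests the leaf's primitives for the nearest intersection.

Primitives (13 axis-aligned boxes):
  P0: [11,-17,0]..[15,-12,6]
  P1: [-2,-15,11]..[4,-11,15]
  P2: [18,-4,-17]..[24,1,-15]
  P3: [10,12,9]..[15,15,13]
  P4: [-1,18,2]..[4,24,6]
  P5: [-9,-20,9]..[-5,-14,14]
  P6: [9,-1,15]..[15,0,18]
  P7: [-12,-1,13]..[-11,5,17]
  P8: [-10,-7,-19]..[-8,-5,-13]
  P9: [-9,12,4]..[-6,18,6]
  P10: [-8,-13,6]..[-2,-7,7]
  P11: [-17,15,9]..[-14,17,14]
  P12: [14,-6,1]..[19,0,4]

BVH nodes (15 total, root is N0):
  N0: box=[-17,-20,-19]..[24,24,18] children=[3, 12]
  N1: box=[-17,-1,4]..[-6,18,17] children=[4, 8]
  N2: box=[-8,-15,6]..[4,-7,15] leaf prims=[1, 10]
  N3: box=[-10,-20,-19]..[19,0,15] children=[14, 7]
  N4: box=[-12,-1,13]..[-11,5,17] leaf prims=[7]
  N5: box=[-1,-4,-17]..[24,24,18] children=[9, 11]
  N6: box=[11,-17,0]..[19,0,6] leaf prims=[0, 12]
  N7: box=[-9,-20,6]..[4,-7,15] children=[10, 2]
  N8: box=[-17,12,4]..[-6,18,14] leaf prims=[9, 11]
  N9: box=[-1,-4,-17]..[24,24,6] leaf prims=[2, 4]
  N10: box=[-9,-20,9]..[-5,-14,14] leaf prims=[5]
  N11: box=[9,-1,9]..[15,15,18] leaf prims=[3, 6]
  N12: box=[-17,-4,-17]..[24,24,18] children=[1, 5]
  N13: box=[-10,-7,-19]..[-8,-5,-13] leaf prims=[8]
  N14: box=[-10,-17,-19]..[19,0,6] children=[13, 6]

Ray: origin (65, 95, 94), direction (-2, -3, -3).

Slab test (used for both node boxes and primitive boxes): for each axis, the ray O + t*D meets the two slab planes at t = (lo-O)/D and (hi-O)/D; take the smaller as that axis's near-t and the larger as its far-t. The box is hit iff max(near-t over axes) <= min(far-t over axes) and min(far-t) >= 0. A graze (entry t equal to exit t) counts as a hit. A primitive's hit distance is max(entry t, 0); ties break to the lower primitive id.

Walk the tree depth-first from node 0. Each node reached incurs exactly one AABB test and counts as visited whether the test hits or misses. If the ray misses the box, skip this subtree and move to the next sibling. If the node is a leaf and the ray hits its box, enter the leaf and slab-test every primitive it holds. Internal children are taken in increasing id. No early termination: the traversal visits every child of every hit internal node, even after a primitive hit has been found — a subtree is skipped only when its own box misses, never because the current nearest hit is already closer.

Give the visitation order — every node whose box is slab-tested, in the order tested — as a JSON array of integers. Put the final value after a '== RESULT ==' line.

Traverse from the root:
N0 x:[41/2,41] y:[71/3,115/3] z:[76/3,113/3] -> hit [76/3,113/3], descend [3, 12]
  N3 x:[23,75/2] y:[95/3,115/3] z:[79/3,113/3] -> hit [95/3,75/2], descend [7, 14]
    N7 x:[61/2,37] y:[34,115/3] z:[79/3,88/3] -> miss, prune
    N14 x:[23,75/2] y:[95/3,112/3] z:[88/3,113/3] -> hit [95/3,112/3], descend [6, 13]
      N6 x:[23,27] y:[95/3,112/3] z:[88/3,94/3] -> miss, prune
      N13 x:[73/2,75/2] y:[100/3,34] z:[107/3,113/3] -> miss, prune
  N12 x:[41/2,41] y:[71/3,33] z:[76/3,37] -> hit [76/3,33], descend [1, 5]
    N1 x:[71/2,41] y:[77/3,32] z:[77/3,30] -> miss, prune
    N5 x:[41/2,33] y:[71/3,33] z:[76/3,37] -> hit [76/3,33], descend [9, 11]
      N9 x:[41/2,33] y:[71/3,33] z:[88/3,37] -> hit [88/3,33] leaf, test {P2(miss), P4(miss)}
      N11 x:[25,28] y:[80/3,32] z:[76/3,85/3] -> hit [80/3,28] leaf, test {P3@t=27, P6(miss)}

order=[0, 3, 7, 14, 6, 13, 12, 1, 5, 9, 11]  |boxes|=11  |leaves|=2  hit=P3

== RESULT ==
[0, 3, 7, 14, 6, 13, 12, 1, 5, 9, 11]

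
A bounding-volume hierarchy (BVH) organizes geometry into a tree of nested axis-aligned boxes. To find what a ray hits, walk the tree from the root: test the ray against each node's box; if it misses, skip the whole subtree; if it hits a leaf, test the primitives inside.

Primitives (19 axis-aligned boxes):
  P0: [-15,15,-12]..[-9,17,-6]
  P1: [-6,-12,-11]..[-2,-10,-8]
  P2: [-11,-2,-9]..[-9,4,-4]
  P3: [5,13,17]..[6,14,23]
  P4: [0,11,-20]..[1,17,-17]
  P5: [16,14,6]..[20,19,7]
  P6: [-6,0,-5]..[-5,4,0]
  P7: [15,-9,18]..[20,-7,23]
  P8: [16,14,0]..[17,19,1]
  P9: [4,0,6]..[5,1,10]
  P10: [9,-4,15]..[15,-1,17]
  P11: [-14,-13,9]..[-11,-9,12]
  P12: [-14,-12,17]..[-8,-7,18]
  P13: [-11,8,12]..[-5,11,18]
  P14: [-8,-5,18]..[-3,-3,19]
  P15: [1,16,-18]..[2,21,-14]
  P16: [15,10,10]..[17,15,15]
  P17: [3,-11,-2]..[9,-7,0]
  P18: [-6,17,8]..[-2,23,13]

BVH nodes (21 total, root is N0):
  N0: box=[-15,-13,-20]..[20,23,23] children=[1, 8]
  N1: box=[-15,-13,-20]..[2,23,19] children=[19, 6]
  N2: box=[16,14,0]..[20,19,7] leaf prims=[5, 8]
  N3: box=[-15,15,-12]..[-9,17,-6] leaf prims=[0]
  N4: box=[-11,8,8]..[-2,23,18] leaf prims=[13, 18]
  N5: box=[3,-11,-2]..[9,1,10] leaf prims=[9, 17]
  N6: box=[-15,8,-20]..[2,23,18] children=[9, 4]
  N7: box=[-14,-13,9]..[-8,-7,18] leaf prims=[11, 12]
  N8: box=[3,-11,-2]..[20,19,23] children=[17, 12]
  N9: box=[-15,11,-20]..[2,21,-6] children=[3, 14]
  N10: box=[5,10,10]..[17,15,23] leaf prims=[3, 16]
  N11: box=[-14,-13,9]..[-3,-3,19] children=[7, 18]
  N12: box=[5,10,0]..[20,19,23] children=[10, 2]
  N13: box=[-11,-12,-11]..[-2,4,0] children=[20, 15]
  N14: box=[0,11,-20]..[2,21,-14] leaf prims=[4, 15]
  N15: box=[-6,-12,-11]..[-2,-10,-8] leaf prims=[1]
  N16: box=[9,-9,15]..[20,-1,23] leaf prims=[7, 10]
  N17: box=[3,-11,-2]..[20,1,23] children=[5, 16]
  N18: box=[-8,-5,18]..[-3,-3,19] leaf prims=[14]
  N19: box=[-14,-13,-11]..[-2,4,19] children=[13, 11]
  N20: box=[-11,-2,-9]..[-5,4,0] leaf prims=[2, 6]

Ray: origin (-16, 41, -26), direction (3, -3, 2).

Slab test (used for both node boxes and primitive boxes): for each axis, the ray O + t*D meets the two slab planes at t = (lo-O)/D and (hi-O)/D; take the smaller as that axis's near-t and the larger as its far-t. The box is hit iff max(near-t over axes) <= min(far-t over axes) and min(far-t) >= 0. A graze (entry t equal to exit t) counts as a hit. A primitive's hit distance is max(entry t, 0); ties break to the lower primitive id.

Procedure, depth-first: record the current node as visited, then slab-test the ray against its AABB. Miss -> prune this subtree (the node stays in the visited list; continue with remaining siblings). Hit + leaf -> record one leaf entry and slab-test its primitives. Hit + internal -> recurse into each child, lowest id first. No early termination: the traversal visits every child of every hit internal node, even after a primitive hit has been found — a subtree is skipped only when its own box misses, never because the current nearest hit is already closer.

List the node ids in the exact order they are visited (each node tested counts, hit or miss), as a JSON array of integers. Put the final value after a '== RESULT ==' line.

Walk:
N0 x:[1/3,12] y:[6,18] z:[3,49/2] -> hit [6,12], descend [1, 8]
  N1 x:[1/3,6] y:[6,18] z:[3,45/2] -> hit [6,6], descend [6, 19]
    N6 x:[1/3,6] y:[6,11] z:[3,22] -> hit [6,6], descend [4, 9]
      N4 x:[5/3,14/3] y:[6,11] z:[17,22] -> miss, prune
      N9 x:[1/3,6] y:[20/3,10] z:[3,10] -> miss, prune
    N19 x:[2/3,14/3] y:[37/3,18] z:[15/2,45/2] -> miss, prune
  N8 x:[19/3,12] y:[22/3,52/3] z:[12,49/2] -> hit [12,12], descend [12, 17]
    N12 x:[7,12] y:[22/3,31/3] z:[13,49/2] -> miss, prune
    N17 x:[19/3,12] y:[40/3,52/3] z:[12,49/2] -> miss, prune

order=[0, 1, 6, 4, 9, 19, 8, 12, 17]  |boxes|=9  |leaves|=0  hit=miss

== RESULT ==
[0, 1, 6, 4, 9, 19, 8, 12, 17]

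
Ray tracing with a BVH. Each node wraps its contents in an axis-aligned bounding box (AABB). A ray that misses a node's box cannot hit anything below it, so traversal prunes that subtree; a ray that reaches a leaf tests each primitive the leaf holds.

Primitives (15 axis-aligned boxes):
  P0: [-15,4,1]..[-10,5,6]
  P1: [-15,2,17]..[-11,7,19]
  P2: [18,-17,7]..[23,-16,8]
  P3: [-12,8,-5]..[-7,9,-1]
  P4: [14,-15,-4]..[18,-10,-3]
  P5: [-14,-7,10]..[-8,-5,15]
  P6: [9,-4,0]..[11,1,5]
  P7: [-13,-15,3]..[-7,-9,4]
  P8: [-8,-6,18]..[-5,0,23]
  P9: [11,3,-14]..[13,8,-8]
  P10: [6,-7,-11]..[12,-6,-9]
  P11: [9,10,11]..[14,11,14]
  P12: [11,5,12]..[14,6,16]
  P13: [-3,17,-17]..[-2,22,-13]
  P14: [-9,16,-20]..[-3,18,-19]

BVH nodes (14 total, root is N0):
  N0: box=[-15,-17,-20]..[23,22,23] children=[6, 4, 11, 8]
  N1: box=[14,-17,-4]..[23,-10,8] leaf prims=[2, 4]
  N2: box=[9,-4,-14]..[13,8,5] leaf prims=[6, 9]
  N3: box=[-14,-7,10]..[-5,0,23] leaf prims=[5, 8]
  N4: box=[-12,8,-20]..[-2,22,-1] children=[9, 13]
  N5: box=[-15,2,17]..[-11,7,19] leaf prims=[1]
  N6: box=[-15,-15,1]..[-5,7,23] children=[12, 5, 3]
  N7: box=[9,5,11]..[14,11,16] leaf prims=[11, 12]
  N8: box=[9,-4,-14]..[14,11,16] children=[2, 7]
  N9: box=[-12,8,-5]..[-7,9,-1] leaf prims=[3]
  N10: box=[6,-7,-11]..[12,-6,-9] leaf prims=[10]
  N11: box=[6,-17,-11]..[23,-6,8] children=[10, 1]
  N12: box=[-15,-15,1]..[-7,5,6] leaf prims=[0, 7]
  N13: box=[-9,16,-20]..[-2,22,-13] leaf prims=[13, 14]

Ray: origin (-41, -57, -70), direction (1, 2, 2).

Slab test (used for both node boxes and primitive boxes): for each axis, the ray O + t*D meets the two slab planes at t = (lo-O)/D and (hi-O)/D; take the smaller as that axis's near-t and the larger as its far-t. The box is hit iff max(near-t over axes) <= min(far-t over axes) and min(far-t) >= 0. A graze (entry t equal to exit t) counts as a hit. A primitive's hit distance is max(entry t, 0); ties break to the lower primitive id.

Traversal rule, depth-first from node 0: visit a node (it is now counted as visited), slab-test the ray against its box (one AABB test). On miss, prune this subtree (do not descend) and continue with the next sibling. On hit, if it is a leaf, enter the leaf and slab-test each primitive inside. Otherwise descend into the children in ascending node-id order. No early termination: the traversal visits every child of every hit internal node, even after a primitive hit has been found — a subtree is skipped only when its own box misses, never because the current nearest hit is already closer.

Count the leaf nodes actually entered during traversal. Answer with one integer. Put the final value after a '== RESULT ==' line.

Walk:
N0 x:[26,64] y:[20,79/2] z:[25,93/2] -> hit [26,79/2], descend [4, 6, 8, 11]
  N4 x:[29,39] y:[65/2,79/2] z:[25,69/2] -> hit [65/2,69/2], descend [9, 13]
    N9 x:[29,34] y:[65/2,33] z:[65/2,69/2] -> hit [65/2,33] leaf, test {P3@t=65/2}
    N13 x:[32,39] y:[73/2,79/2] z:[25,57/2] -> miss, prune
  N6 x:[26,36] y:[21,32] z:[71/2,93/2] -> miss, prune
  N8 x:[50,55] y:[53/2,34] z:[28,43] -> miss, prune
  N11 x:[47,64] y:[20,51/2] z:[59/2,39] -> miss, prune

Summary -> nodes [0, 4, 9, 13, 6, 8, 11]; box-tests=7; leaf-entries=1; first=P3

== RESULT ==
1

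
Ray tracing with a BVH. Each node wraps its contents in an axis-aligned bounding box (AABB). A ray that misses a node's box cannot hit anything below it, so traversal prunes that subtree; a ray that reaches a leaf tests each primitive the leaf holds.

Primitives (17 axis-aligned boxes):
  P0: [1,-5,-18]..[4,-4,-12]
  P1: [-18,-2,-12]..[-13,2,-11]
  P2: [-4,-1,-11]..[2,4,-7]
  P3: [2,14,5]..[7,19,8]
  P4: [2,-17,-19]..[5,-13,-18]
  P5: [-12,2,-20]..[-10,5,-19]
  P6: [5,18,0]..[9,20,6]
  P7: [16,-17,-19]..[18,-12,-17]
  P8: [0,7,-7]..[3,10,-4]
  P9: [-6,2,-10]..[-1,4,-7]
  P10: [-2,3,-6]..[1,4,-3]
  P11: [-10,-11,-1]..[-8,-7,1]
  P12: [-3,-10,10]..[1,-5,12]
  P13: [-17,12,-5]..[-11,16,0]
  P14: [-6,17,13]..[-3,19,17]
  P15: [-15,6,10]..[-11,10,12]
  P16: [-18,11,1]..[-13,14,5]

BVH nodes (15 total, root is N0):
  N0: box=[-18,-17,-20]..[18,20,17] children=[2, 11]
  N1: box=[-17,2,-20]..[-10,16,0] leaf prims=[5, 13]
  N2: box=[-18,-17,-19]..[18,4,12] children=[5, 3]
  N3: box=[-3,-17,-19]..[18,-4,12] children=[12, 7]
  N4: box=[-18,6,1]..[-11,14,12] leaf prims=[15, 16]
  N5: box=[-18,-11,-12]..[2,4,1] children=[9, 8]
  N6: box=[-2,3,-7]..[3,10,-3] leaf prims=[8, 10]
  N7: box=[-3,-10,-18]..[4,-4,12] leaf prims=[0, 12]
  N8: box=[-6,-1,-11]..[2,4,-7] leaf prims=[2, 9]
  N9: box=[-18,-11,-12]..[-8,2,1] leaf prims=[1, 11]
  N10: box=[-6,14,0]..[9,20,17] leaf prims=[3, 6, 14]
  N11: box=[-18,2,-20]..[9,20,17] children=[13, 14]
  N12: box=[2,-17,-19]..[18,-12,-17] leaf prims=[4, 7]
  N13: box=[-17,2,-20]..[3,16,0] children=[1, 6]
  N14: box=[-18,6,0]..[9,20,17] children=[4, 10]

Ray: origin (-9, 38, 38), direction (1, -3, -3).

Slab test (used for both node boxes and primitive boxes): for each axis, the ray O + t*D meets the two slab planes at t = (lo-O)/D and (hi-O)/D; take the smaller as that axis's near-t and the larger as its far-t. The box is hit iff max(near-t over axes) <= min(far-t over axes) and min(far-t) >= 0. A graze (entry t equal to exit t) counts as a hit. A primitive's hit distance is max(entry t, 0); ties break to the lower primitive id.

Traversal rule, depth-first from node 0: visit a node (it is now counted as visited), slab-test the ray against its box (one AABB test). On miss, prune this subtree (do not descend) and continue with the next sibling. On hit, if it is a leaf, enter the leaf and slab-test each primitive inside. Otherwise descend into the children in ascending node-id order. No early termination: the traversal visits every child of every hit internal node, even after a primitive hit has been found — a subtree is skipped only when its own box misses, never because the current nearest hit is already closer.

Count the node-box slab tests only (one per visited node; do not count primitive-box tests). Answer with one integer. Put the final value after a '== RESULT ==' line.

Walk:
N0 x:[-9,27] y:[6,55/3] z:[7,58/3] -> hit [7,55/3], descend [2, 11]
  N2 x:[-9,27] y:[34/3,55/3] z:[26/3,19] -> hit [34/3,55/3], descend [3, 5]
    N3 x:[6,27] y:[14,55/3] z:[26/3,19] -> hit [14,55/3], descend [7, 12]
      N7 x:[6,13] y:[14,16] z:[26/3,56/3] -> miss, prune
      N12 x:[11,27] y:[50/3,55/3] z:[55/3,19] -> hit [55/3,55/3] leaf, test {P4(miss), P7(miss)}
    N5 x:[-9,11] y:[34/3,49/3] z:[37/3,50/3] -> miss, prune
  N11 x:[-9,18] y:[6,12] z:[7,58/3] -> hit [7,12], descend [13, 14]
    N13 x:[-8,12] y:[22/3,12] z:[38/3,58/3] -> miss, prune
    N14 x:[-9,18] y:[6,32/3] z:[7,38/3] -> hit [7,32/3], descend [4, 10]
      N4 x:[-9,-2] y:[8,32/3] z:[26/3,37/3] -> miss, prune
      N10 x:[3,18] y:[6,8] z:[7,38/3] -> hit [7,8] leaf, test {P3(miss), P6(miss), P14(miss)}

order=[0, 2, 3, 7, 12, 5, 11, 13, 14, 4, 10]  |boxes|=11  |leaves|=2  hit=miss

== RESULT ==
11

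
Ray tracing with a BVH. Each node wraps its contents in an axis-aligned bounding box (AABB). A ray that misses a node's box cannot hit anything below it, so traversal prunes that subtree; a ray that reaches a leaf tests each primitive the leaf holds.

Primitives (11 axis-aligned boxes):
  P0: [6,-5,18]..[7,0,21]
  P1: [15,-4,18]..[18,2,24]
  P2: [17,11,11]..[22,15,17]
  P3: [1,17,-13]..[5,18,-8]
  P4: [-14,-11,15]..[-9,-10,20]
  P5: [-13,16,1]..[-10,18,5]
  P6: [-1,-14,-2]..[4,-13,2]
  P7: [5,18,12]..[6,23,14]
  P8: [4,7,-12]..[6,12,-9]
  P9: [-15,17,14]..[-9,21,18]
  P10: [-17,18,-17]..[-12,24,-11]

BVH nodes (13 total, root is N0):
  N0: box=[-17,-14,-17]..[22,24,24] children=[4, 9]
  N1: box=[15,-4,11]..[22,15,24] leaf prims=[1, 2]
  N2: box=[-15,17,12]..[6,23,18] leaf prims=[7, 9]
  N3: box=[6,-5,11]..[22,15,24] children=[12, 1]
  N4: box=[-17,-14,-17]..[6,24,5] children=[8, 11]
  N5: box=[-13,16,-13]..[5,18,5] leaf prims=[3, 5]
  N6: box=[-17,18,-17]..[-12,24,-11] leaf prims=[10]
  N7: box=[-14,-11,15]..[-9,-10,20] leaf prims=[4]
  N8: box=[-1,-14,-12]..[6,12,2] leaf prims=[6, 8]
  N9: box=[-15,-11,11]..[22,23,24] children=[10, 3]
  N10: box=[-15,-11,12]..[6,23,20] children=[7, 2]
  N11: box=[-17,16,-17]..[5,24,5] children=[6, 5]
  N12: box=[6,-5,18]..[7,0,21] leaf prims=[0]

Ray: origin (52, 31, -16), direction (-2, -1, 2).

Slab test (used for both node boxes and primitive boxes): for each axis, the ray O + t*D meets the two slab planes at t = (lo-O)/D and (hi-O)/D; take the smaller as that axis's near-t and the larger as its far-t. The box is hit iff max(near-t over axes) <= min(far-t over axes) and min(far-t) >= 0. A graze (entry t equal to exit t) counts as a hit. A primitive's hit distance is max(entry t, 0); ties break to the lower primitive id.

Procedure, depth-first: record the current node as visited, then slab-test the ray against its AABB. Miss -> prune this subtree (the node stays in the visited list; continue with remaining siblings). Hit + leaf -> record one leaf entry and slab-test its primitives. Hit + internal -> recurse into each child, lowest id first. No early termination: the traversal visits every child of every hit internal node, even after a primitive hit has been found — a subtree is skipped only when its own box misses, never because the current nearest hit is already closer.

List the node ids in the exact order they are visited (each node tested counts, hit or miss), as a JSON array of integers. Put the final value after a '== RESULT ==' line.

Trace the traversal:
N0 x:[15,69/2] y:[7,45] z:[-1/2,20] -> hit [15,20], descend [4, 9]
  N4 x:[23,69/2] y:[7,45] z:[-1/2,21/2] -> miss, prune
  N9 x:[15,67/2] y:[8,42] z:[27/2,20] -> hit [15,20], descend [3, 10]
    N3 x:[15,23] y:[16,36] z:[27/2,20] -> hit [16,20], descend [1, 12]
      N1 x:[15,37/2] y:[16,35] z:[27/2,20] -> hit [16,37/2] leaf, test {P1(miss), P2@t=16}
      N12 x:[45/2,23] y:[31,36] z:[17,37/2] -> miss, prune
    N10 x:[23,67/2] y:[8,42] z:[14,18] -> miss, prune

Summary -> nodes [0, 4, 9, 3, 1, 12, 10]; box-tests=7; leaf-entries=1; first=P2

== RESULT ==
[0, 4, 9, 3, 1, 12, 10]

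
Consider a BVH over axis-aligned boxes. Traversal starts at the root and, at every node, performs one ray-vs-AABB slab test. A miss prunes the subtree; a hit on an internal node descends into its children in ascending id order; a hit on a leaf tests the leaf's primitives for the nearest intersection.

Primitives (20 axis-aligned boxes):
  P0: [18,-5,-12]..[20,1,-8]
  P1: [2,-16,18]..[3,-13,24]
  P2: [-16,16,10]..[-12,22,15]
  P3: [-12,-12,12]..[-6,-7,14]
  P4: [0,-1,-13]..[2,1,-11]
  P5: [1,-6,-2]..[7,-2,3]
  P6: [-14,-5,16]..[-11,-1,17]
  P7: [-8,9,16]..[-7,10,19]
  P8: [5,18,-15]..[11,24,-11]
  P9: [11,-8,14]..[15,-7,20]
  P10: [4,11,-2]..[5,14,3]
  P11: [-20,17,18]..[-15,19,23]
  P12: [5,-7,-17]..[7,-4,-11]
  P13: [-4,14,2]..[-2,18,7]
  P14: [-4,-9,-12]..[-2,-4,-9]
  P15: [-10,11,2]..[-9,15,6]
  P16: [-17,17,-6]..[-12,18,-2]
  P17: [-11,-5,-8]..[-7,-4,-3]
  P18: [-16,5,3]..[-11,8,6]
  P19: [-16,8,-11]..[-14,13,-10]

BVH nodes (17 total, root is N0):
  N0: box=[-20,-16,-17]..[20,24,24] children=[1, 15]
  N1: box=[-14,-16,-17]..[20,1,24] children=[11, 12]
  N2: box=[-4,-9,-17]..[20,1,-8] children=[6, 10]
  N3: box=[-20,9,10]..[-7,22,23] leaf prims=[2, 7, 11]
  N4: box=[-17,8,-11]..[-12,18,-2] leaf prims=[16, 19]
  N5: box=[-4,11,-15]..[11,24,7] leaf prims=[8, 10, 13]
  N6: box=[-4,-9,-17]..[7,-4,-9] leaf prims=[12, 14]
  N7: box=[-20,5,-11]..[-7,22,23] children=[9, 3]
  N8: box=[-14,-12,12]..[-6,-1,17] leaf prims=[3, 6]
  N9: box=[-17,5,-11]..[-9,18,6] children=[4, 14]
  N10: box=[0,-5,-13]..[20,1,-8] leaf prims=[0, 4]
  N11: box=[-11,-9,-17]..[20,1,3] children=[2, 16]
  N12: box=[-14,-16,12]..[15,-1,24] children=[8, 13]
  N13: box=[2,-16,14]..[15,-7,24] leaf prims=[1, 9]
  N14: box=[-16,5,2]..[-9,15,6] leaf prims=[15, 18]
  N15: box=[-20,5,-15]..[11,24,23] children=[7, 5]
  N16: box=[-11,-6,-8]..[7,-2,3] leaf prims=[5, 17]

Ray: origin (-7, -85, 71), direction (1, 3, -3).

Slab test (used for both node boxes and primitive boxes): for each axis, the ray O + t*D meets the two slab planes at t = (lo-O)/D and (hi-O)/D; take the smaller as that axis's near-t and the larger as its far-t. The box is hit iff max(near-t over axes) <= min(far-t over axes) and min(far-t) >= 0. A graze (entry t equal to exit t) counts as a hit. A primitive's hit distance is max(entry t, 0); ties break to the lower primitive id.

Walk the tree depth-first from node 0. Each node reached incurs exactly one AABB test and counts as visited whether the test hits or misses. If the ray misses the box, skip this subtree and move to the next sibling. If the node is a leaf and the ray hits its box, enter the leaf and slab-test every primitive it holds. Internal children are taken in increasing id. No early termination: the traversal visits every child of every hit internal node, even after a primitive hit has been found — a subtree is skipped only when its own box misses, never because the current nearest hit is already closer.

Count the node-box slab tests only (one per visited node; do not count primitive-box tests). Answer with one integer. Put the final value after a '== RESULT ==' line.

Traverse from the root:
N0 x:[-13,27] y:[23,109/3] z:[47/3,88/3] -> hit [23,27], descend [1, 15]
  N1 x:[-7,27] y:[23,86/3] z:[47/3,88/3] -> hit [23,27], descend [11, 12]
    N11 x:[-4,27] y:[76/3,86/3] z:[68/3,88/3] -> hit [76/3,27], descend [2, 16]
      N2 x:[3,27] y:[76/3,86/3] z:[79/3,88/3] -> hit [79/3,27], descend [6, 10]
        N6 x:[3,14] y:[76/3,27] z:[80/3,88/3] -> miss, prune
        N10 x:[7,27] y:[80/3,86/3] z:[79/3,28] -> hit [80/3,27] leaf, test {P0@t=80/3, P4(miss)}
      N16 x:[-4,14] y:[79/3,83/3] z:[68/3,79/3] -> miss, prune
    N12 x:[-7,22] y:[23,28] z:[47/3,59/3] -> miss, prune
  N15 x:[-13,18] y:[30,109/3] z:[16,86/3] -> miss, prune

order=[0, 1, 11, 2, 6, 10, 16, 12, 15]  |boxes|=9  |leaves|=1  hit=P0

== RESULT ==
9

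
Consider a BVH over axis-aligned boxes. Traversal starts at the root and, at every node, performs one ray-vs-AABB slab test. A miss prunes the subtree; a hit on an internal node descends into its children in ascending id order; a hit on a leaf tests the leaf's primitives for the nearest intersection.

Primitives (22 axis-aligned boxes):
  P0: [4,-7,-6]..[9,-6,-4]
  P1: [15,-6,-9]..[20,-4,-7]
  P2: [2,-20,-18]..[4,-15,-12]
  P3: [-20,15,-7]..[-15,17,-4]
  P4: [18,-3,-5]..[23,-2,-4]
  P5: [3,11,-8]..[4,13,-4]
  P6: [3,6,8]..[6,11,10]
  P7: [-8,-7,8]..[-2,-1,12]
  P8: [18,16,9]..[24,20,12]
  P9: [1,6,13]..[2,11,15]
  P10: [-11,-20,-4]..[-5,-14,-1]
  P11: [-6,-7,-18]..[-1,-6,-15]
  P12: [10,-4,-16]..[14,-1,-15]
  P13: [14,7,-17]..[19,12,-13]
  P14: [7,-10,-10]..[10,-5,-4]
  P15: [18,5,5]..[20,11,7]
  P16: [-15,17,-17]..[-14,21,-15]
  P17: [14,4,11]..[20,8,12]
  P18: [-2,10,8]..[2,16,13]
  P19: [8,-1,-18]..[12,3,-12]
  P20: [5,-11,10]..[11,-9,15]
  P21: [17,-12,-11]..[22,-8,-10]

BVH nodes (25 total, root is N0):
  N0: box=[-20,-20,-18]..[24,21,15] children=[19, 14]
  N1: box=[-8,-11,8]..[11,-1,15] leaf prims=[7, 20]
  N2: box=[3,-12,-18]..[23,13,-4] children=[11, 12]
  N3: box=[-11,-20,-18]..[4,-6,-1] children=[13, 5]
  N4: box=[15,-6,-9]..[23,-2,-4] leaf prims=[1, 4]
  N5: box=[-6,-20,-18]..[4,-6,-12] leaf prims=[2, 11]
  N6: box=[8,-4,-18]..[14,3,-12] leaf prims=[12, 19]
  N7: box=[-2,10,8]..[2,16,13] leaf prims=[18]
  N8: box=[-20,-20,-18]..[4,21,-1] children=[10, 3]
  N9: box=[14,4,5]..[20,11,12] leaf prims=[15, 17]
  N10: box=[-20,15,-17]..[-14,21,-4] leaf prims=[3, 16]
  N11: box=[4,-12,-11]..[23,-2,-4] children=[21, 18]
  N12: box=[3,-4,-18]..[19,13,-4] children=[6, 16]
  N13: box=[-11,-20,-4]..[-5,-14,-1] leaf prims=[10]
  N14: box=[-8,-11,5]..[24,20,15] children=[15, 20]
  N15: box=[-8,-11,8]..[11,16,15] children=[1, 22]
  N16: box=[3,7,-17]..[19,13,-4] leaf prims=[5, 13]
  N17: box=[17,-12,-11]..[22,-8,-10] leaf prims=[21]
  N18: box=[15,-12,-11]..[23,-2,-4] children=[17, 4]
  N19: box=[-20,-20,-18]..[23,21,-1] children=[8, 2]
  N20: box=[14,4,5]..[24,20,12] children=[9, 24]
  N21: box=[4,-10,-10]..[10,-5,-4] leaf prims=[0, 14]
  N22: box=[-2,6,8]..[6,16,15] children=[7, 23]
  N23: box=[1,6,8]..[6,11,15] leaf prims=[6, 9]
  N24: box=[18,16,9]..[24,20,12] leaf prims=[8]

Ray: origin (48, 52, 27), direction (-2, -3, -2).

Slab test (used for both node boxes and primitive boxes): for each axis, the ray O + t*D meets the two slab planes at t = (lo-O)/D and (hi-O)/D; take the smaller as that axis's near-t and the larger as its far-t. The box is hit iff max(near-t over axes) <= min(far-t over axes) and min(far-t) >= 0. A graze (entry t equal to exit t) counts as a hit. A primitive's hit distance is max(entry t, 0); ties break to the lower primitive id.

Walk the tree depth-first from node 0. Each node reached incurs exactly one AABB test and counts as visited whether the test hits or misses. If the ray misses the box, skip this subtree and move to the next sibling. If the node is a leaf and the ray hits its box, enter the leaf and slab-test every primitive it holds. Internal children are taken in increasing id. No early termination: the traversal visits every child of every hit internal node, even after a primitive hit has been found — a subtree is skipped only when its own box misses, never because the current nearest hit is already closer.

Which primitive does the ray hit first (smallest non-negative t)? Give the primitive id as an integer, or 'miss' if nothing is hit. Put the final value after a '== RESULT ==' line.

Walk:
N0 x:[12,34] y:[31/3,24] z:[6,45/2] -> hit [12,45/2], descend [14, 19]
  N14 x:[12,28] y:[32/3,21] z:[6,11] -> miss, prune
  N19 x:[25/2,34] y:[31/3,24] z:[14,45/2] -> hit [14,45/2], descend [2, 8]
    N2 x:[25/2,45/2] y:[13,64/3] z:[31/2,45/2] -> hit [31/2,64/3], descend [11, 12]
      N11 x:[25/2,22] y:[18,64/3] z:[31/2,19] -> hit [18,19], descend [18, 21]
        N18 x:[25/2,33/2] y:[18,64/3] z:[31/2,19] -> miss, prune
        N21 x:[19,22] y:[19,62/3] z:[31/2,37/2] -> miss, prune
      N12 x:[29/2,45/2] y:[13,56/3] z:[31/2,45/2] -> hit [31/2,56/3], descend [6, 16]
        N6 x:[17,20] y:[49/3,56/3] z:[39/2,45/2] -> miss, prune
        N16 x:[29/2,45/2] y:[13,15] z:[31/2,22] -> miss, prune
    N8 x:[22,34] y:[31/3,24] z:[14,45/2] -> hit [22,45/2], descend [3, 10]
      N3 x:[22,59/2] y:[58/3,24] z:[14,45/2] -> hit [22,45/2], descend [5, 13]
        N5 x:[22,27] y:[58/3,24] z:[39/2,45/2] -> hit [22,45/2] leaf, test {P2@t=67/3, P11(miss)}
        N13 x:[53/2,59/2] y:[22,24] z:[14,31/2] -> miss, prune
      N10 x:[31,34] y:[31/3,37/3] z:[31/2,22] -> miss, prune

Visited [0, 14, 19, 2, 11, 18, 21, 12, 6, 16, 8, 3, 5, 13, 10]. Tests: 15 box, 1 leaf. Nearest: P2.

== RESULT ==
2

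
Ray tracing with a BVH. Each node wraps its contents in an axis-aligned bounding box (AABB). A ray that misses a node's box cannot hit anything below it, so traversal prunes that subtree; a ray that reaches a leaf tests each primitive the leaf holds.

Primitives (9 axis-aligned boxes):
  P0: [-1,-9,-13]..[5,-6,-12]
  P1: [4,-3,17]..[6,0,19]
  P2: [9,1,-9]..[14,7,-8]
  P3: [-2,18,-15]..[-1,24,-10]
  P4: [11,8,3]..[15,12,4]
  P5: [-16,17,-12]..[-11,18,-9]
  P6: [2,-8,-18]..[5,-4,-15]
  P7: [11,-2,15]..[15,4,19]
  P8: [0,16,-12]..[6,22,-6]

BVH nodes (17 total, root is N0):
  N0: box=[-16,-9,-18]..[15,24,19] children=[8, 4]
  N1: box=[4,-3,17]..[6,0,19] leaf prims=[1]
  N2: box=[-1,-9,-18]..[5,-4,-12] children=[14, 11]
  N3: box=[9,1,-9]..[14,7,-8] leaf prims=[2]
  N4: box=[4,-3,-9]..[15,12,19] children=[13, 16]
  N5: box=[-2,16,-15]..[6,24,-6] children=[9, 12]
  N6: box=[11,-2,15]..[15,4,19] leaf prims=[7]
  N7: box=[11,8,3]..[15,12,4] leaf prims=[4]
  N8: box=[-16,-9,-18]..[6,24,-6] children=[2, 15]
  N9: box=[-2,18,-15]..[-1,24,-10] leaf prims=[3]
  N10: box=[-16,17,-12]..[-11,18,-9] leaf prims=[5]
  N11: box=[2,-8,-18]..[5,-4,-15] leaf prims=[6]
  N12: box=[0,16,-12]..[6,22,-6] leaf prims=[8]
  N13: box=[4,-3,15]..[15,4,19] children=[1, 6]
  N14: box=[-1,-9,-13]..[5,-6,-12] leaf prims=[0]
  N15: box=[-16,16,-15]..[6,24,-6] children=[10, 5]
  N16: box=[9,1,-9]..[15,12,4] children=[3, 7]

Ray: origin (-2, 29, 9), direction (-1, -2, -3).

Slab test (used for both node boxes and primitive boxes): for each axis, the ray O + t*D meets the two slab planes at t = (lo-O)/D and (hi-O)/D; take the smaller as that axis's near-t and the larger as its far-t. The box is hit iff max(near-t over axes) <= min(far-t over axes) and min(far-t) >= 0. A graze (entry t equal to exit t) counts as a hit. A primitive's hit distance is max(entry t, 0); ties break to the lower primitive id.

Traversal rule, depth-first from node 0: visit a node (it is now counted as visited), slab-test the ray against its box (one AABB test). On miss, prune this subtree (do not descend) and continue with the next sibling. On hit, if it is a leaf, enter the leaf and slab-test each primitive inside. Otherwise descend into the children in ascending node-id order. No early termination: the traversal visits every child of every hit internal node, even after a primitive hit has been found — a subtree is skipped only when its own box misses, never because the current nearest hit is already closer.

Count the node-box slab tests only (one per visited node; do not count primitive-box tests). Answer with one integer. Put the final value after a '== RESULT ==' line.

Walk:
N0 x:[-17,14] y:[5/2,19] z:[-10/3,9] -> hit [5/2,9], descend [4, 8]
  N4 x:[-17,-6] y:[17/2,16] z:[-10/3,6] -> miss, prune
  N8 x:[-8,14] y:[5/2,19] z:[5,9] -> hit [5,9], descend [2, 15]
    N2 x:[-7,-1] y:[33/2,19] z:[7,9] -> miss, prune
    N15 x:[-8,14] y:[5/2,13/2] z:[5,8] -> hit [5,13/2], descend [5, 10]
      N5 x:[-8,0] y:[5/2,13/2] z:[5,8] -> miss, prune
      N10 x:[9,14] y:[11/2,6] z:[6,7] -> miss, prune

order=[0, 4, 8, 2, 15, 5, 10]  |boxes|=7  |leaves|=0  hit=miss

== RESULT ==
7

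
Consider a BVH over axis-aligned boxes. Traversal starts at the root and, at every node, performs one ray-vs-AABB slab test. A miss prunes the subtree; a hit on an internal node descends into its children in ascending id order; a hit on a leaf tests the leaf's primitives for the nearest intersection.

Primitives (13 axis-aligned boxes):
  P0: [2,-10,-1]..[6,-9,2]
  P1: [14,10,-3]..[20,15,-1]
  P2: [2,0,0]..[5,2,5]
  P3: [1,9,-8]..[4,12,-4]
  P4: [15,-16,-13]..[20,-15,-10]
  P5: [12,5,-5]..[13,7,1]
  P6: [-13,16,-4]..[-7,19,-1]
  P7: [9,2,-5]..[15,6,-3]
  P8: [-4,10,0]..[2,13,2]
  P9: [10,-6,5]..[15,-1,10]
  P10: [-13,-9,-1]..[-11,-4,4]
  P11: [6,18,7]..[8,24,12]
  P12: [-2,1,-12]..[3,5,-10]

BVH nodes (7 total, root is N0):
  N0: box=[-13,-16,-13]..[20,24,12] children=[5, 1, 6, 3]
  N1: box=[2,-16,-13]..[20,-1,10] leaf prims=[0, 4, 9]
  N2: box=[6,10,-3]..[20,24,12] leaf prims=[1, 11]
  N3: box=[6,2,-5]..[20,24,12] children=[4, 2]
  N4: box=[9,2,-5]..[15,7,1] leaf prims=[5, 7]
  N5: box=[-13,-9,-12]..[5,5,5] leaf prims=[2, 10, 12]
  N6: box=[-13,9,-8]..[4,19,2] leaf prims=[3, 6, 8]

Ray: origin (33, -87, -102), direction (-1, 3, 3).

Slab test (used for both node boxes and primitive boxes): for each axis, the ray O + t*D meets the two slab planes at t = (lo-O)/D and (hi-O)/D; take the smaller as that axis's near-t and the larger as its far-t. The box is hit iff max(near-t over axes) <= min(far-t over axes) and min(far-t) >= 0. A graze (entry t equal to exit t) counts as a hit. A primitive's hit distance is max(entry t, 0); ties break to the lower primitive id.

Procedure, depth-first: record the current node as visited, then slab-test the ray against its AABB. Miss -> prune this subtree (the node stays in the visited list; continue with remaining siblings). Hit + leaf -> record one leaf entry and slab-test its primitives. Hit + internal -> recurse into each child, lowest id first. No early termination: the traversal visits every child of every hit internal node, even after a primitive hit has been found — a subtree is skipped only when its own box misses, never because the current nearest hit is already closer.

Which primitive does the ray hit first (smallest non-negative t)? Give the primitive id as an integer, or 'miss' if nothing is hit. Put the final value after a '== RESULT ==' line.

Trace the traversal:
N0 x:[13,46] y:[71/3,37] z:[89/3,38] -> hit [89/3,37], descend [1, 3, 5, 6]
  N1 x:[13,31] y:[71/3,86/3] z:[89/3,112/3] -> miss, prune
  N3 x:[13,27] y:[89/3,37] z:[97/3,38] -> miss, prune
  N5 x:[28,46] y:[26,92/3] z:[30,107/3] -> hit [30,92/3] leaf, test {P2(miss), P10(miss), P12@t=30}
  N6 x:[29,46] y:[32,106/3] z:[94/3,104/3] -> hit [32,104/3] leaf, test {P3@t=32, P6(miss), P8(miss)}

Summary -> nodes [0, 1, 3, 5, 6]; box-tests=5; leaf-entries=2; first=P12

== RESULT ==
12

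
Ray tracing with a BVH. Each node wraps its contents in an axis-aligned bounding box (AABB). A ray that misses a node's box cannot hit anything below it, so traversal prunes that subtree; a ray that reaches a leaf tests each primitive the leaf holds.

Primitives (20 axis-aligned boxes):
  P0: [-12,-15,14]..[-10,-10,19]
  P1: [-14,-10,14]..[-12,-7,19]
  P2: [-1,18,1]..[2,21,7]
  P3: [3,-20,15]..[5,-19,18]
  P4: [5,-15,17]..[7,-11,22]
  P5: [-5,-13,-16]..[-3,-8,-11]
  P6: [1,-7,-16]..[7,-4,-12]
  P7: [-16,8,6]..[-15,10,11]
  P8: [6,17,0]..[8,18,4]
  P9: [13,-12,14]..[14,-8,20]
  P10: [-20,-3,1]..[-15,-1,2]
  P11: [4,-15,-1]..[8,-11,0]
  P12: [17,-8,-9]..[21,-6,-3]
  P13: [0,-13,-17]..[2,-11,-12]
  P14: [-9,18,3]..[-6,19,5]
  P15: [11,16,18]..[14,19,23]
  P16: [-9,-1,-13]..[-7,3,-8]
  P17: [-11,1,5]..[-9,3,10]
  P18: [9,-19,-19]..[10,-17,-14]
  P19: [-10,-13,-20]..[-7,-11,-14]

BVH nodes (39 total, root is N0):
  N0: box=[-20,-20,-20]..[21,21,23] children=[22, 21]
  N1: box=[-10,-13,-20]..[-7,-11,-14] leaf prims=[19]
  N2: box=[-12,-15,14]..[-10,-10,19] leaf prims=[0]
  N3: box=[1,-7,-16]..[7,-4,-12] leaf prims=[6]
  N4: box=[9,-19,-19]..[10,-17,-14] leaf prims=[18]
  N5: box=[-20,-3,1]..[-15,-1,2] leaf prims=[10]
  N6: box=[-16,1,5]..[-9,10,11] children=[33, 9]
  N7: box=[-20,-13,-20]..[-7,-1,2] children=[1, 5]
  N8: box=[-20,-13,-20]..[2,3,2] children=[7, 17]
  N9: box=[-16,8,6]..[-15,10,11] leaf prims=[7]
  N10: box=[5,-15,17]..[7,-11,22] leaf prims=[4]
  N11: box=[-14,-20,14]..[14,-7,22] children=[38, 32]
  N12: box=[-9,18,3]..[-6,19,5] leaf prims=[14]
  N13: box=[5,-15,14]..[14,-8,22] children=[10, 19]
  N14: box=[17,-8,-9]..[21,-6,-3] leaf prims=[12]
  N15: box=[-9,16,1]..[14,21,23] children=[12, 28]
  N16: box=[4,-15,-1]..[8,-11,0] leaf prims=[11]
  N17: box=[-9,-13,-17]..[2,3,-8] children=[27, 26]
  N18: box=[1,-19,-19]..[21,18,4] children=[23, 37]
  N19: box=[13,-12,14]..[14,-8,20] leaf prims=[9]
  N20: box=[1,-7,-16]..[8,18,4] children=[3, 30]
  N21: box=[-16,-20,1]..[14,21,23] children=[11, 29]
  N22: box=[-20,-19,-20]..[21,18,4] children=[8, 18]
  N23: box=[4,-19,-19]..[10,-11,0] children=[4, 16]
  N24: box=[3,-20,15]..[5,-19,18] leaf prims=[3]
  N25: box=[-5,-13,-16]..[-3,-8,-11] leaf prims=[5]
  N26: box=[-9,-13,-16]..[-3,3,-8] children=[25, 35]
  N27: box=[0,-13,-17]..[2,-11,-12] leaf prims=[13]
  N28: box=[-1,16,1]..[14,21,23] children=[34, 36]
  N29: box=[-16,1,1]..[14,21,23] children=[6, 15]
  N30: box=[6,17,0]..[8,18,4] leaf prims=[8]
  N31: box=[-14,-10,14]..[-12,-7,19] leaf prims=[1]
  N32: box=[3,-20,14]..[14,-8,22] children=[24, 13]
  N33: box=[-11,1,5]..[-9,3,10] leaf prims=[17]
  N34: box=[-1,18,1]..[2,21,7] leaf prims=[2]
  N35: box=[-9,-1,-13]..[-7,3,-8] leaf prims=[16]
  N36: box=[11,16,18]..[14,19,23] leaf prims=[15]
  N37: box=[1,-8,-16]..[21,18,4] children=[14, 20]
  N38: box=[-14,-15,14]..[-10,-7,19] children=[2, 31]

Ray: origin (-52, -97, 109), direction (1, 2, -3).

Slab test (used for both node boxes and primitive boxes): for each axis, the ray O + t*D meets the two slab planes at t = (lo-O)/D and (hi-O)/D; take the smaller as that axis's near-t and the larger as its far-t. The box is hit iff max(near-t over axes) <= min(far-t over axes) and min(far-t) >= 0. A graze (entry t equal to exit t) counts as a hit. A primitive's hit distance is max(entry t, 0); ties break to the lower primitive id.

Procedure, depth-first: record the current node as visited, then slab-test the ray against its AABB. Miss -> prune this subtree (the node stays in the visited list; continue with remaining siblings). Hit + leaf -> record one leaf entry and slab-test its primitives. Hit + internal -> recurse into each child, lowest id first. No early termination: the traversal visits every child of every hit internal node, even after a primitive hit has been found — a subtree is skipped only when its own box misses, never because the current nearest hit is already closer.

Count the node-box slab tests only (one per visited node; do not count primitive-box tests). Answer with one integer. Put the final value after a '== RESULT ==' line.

Traverse from the root:
N0 x:[32,73] y:[77/2,59] z:[86/3,43] -> hit [77/2,43], descend [21, 22]
  N21 x:[36,66] y:[77/2,59] z:[86/3,36] -> miss, prune
  N22 x:[32,73] y:[39,115/2] z:[35,43] -> hit [39,43], descend [8, 18]
    N8 x:[32,54] y:[42,50] z:[107/3,43] -> hit [42,43], descend [7, 17]
      N7 x:[32,45] y:[42,48] z:[107/3,43] -> hit [42,43], descend [1, 5]
        N1 x:[42,45] y:[42,43] z:[41,43] -> hit [42,43] leaf, test {P19@t=42}
        N5 x:[32,37] y:[47,48] z:[107/3,36] -> miss, prune
      N17 x:[43,54] y:[42,50] z:[39,42] -> miss, prune
    N18 x:[53,73] y:[39,115/2] z:[35,128/3] -> miss, prune

order=[0, 21, 22, 8, 7, 1, 5, 17, 18]  |boxes|=9  |leaves|=1  hit=P19

== RESULT ==
9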